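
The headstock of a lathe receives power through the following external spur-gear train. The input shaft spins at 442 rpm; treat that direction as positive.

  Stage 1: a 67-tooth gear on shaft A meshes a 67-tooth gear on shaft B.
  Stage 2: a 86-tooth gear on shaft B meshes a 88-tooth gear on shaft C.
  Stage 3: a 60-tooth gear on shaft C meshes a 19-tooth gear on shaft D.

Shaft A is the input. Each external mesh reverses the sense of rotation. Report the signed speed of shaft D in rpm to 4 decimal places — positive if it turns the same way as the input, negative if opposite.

-1364.0670 rpm (opposite to input, |ω| = 1364.0670 rpm)

Stage 1 [67T→67T]: ω = 442.0000×67/67 = 442.0000 rpm, dir flips to −; running = −442.0000
Stage 2 [86T→88T]: ω = 442.0000×86/88 = 431.9545 rpm, dir flips to +; running = +431.9545
Stage 3 [60T→19T]: ω = 431.9545×60/19 = 1364.0670 rpm, dir flips to −; running = −1364.0670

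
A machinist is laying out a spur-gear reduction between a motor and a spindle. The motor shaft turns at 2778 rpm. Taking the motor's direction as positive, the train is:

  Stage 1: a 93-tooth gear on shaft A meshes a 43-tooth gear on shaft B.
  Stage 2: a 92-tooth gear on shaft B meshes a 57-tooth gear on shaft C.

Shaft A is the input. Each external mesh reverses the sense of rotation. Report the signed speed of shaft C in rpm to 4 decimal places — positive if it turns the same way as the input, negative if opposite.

Stage 1 [93T→43T]: ω = 2778.0000×93/43 = 6008.2326 rpm, dir flips to −; running = −6008.2326
Stage 2 [92T→57T]: ω = 6008.2326×92/57 = 9697.4982 rpm, dir flips to +; running = +9697.4982

+9697.4982 rpm (same as input, |ω| = 9697.4982 rpm)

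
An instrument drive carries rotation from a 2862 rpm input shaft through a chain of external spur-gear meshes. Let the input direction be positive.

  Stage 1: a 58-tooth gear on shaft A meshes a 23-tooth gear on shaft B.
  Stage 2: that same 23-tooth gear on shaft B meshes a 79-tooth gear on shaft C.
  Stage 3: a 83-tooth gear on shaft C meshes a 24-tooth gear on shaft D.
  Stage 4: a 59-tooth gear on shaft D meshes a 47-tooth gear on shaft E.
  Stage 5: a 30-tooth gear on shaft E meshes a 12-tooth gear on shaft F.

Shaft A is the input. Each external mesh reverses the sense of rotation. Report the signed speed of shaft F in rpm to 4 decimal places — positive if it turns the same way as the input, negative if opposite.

-22805.0771 rpm (opposite to input, |ω| = 22805.0771 rpm)

Stage 1 [58T→23T]: ω = 2862.0000×58/23 = 7217.2174 rpm, dir flips to −; running = −7217.2174
Stage 2 [23T→79T]: ω = 7217.2174×23/79 = 2101.2152 rpm, dir flips to +; running = +2101.2152
Stage 3 [83T→24T]: ω = 2101.2152×83/24 = 7266.7025 rpm, dir flips to −; running = −7266.7025
Stage 4 [59T→47T]: ω = 7266.7025×59/47 = 9122.0308 rpm, dir flips to +; running = +9122.0308
Stage 5 [30T→12T]: ω = 9122.0308×30/12 = 22805.0771 rpm, dir flips to −; running = −22805.0771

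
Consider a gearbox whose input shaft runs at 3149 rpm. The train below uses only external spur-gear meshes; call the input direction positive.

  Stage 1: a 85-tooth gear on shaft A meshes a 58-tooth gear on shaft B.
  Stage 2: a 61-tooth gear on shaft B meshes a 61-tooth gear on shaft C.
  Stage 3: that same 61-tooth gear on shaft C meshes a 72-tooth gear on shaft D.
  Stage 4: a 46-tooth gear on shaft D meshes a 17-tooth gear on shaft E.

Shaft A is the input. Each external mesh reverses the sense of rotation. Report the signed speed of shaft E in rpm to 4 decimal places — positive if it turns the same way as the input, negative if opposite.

Stage 1 [85T→58T]: ω = 3149.0000×85/58 = 4614.9138 rpm, dir flips to −; running = −4614.9138
Stage 2 [61T→61T]: ω = 4614.9138×61/61 = 4614.9138 rpm, dir flips to +; running = +4614.9138
Stage 3 [61T→72T]: ω = 4614.9138×61/72 = 3909.8575 rpm, dir flips to −; running = −3909.8575
Stage 4 [46T→17T]: ω = 3909.8575×46/17 = 10579.6145 rpm, dir flips to +; running = +10579.6145

+10579.6145 rpm (same as input, |ω| = 10579.6145 rpm)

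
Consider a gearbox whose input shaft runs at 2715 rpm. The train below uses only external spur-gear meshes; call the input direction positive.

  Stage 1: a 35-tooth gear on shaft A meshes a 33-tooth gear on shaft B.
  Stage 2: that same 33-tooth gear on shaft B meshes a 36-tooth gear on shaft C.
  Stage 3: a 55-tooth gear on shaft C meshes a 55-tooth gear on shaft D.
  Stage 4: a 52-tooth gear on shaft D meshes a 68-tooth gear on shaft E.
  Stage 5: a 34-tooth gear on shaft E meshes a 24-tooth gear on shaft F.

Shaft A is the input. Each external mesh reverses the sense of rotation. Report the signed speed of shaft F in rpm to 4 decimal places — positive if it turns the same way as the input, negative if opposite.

-2859.5486 rpm (opposite to input, |ω| = 2859.5486 rpm)

Stage 1 [35T→33T]: ω = 2715.0000×35/33 = 2879.5455 rpm, dir flips to −; running = −2879.5455
Stage 2 [33T→36T]: ω = 2879.5455×33/36 = 2639.5833 rpm, dir flips to +; running = +2639.5833
Stage 3 [55T→55T]: ω = 2639.5833×55/55 = 2639.5833 rpm, dir flips to −; running = −2639.5833
Stage 4 [52T→68T]: ω = 2639.5833×52/68 = 2018.5049 rpm, dir flips to +; running = +2018.5049
Stage 5 [34T→24T]: ω = 2018.5049×34/24 = 2859.5486 rpm, dir flips to −; running = −2859.5486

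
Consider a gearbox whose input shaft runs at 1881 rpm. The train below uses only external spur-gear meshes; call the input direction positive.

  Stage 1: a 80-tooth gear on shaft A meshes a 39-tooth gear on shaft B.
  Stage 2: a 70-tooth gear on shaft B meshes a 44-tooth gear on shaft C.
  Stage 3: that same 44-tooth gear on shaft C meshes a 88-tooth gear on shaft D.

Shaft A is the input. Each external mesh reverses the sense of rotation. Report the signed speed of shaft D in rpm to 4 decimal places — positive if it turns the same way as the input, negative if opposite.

Stage 1 [80T→39T]: ω = 1881.0000×80/39 = 3858.4615 rpm, dir flips to −; running = −3858.4615
Stage 2 [70T→44T]: ω = 3858.4615×70/44 = 6138.4615 rpm, dir flips to +; running = +6138.4615
Stage 3 [44T→88T]: ω = 6138.4615×44/88 = 3069.2308 rpm, dir flips to −; running = −3069.2308

-3069.2308 rpm (opposite to input, |ω| = 3069.2308 rpm)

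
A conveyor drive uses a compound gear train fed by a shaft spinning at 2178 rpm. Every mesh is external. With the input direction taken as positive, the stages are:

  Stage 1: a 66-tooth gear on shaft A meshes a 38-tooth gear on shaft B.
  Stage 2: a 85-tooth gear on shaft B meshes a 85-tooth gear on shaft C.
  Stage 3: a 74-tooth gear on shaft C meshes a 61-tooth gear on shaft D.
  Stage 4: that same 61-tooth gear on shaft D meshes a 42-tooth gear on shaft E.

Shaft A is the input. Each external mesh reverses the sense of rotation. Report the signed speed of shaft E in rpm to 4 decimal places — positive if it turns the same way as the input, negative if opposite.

Stage 1 [66T→38T]: ω = 2178.0000×66/38 = 3782.8421 rpm, dir flips to −; running = −3782.8421
Stage 2 [85T→85T]: ω = 3782.8421×85/85 = 3782.8421 rpm, dir flips to +; running = +3782.8421
Stage 3 [74T→61T]: ω = 3782.8421×74/61 = 4589.0216 rpm, dir flips to −; running = −4589.0216
Stage 4 [61T→42T]: ω = 4589.0216×61/42 = 6665.0075 rpm, dir flips to +; running = +6665.0075

+6665.0075 rpm (same as input, |ω| = 6665.0075 rpm)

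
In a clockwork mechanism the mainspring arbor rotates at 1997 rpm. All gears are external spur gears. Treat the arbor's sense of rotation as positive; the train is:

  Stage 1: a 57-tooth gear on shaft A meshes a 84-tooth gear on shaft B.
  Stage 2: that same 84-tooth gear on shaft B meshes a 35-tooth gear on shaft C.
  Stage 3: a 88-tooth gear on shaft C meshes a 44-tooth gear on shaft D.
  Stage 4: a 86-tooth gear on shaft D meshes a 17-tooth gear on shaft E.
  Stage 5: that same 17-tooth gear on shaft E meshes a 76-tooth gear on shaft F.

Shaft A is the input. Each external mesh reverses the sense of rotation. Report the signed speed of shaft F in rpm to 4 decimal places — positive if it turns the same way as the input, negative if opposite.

Stage 1 [57T→84T]: ω = 1997.0000×57/84 = 1355.1071 rpm, dir flips to −; running = −1355.1071
Stage 2 [84T→35T]: ω = 1355.1071×84/35 = 3252.2571 rpm, dir flips to +; running = +3252.2571
Stage 3 [88T→44T]: ω = 3252.2571×88/44 = 6504.5143 rpm, dir flips to −; running = −6504.5143
Stage 4 [86T→17T]: ω = 6504.5143×86/17 = 32905.1899 rpm, dir flips to +; running = +32905.1899
Stage 5 [17T→76T]: ω = 32905.1899×17/76 = 7360.3714 rpm, dir flips to −; running = −7360.3714

-7360.3714 rpm (opposite to input, |ω| = 7360.3714 rpm)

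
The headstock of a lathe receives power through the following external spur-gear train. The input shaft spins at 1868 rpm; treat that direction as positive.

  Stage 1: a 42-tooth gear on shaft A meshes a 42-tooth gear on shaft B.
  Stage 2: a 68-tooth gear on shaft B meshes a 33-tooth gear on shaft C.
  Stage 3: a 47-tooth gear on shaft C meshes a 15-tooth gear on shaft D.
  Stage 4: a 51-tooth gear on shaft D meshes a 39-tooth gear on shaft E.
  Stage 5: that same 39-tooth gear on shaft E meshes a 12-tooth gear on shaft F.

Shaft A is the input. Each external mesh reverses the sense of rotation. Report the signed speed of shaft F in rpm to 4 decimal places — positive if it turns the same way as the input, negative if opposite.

Stage 1 [42T→42T]: ω = 1868.0000×42/42 = 1868.0000 rpm, dir flips to −; running = −1868.0000
Stage 2 [68T→33T]: ω = 1868.0000×68/33 = 3849.2121 rpm, dir flips to +; running = +3849.2121
Stage 3 [47T→15T]: ω = 3849.2121×47/15 = 12060.8646 rpm, dir flips to −; running = −12060.8646
Stage 4 [51T→39T]: ω = 12060.8646×51/39 = 15771.8999 rpm, dir flips to +; running = +15771.8999
Stage 5 [39T→12T]: ω = 15771.8999×39/12 = 51258.6747 rpm, dir flips to −; running = −51258.6747

-51258.6747 rpm (opposite to input, |ω| = 51258.6747 rpm)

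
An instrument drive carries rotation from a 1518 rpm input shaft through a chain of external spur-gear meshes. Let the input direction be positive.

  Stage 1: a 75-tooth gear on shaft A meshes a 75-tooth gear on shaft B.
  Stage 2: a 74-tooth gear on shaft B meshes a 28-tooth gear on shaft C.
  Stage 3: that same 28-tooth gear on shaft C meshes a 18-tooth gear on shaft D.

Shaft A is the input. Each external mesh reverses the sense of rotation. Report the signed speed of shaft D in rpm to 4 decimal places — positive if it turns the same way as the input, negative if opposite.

-6240.6667 rpm (opposite to input, |ω| = 6240.6667 rpm)

Stage 1 [75T→75T]: ω = 1518.0000×75/75 = 1518.0000 rpm, dir flips to −; running = −1518.0000
Stage 2 [74T→28T]: ω = 1518.0000×74/28 = 4011.8571 rpm, dir flips to +; running = +4011.8571
Stage 3 [28T→18T]: ω = 4011.8571×28/18 = 6240.6667 rpm, dir flips to −; running = −6240.6667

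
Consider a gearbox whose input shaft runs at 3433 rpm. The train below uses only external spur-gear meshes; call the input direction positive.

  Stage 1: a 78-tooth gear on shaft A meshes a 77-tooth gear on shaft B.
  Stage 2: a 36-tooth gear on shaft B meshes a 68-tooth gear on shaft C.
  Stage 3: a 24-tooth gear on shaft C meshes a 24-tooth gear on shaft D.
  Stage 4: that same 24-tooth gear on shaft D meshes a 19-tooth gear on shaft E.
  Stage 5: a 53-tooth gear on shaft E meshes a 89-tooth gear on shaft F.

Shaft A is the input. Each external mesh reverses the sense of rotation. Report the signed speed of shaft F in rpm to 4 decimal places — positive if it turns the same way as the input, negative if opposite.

-1384.8884 rpm (opposite to input, |ω| = 1384.8884 rpm)

Stage 1 [78T→77T]: ω = 3433.0000×78/77 = 3477.5844 rpm, dir flips to −; running = −3477.5844
Stage 2 [36T→68T]: ω = 3477.5844×36/68 = 1841.0741 rpm, dir flips to +; running = +1841.0741
Stage 3 [24T→24T]: ω = 1841.0741×24/24 = 1841.0741 rpm, dir flips to −; running = −1841.0741
Stage 4 [24T→19T]: ω = 1841.0741×24/19 = 2325.5673 rpm, dir flips to +; running = +2325.5673
Stage 5 [53T→89T]: ω = 2325.5673×53/89 = 1384.8884 rpm, dir flips to −; running = −1384.8884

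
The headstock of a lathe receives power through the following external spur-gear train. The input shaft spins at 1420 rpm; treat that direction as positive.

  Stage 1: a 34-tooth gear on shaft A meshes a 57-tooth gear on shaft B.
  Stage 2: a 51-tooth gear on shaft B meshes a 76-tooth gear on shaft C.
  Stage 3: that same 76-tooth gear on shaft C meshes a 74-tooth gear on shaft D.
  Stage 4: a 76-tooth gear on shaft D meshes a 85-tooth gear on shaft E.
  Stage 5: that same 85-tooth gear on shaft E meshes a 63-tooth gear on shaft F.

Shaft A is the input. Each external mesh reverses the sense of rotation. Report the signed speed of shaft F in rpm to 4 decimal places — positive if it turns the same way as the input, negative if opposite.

-704.2128 rpm (opposite to input, |ω| = 704.2128 rpm)

Stage 1 [34T→57T]: ω = 1420.0000×34/57 = 847.0175 rpm, dir flips to −; running = −847.0175
Stage 2 [51T→76T]: ω = 847.0175×51/76 = 568.3934 rpm, dir flips to +; running = +568.3934
Stage 3 [76T→74T]: ω = 568.3934×76/74 = 583.7553 rpm, dir flips to −; running = −583.7553
Stage 4 [76T→85T]: ω = 583.7553×76/85 = 521.9459 rpm, dir flips to +; running = +521.9459
Stage 5 [85T→63T]: ω = 521.9459×85/63 = 704.2128 rpm, dir flips to −; running = −704.2128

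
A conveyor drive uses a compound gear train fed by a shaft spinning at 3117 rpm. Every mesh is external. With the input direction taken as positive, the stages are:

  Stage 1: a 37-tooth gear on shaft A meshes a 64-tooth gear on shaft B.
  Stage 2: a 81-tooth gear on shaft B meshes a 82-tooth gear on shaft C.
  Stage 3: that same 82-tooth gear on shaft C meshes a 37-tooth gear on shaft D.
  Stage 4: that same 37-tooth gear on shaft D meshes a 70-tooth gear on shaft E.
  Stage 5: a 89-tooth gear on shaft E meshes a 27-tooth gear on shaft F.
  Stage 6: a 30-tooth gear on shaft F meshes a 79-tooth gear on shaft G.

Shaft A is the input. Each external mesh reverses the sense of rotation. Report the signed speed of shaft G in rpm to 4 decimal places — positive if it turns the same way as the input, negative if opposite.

Stage 1 [37T→64T]: ω = 3117.0000×37/64 = 1802.0156 rpm, dir flips to −; running = −1802.0156
Stage 2 [81T→82T]: ω = 1802.0156×81/82 = 1780.0398 rpm, dir flips to +; running = +1780.0398
Stage 3 [82T→37T]: ω = 1780.0398×82/37 = 3944.9531 rpm, dir flips to −; running = −3944.9531
Stage 4 [37T→70T]: ω = 3944.9531×37/70 = 2085.1895 rpm, dir flips to +; running = +2085.1895
Stage 5 [89T→27T]: ω = 2085.1895×89/27 = 6873.4025 rpm, dir flips to −; running = −6873.4025
Stage 6 [30T→79T]: ω = 6873.4025×30/79 = 2610.1528 rpm, dir flips to +; running = +2610.1528

+2610.1528 rpm (same as input, |ω| = 2610.1528 rpm)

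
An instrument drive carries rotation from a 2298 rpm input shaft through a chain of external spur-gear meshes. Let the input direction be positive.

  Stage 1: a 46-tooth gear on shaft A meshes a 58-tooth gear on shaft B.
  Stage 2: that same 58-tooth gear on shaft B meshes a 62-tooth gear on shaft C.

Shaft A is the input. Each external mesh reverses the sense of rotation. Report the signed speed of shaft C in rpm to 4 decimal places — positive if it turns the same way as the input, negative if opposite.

Stage 1 [46T→58T]: ω = 2298.0000×46/58 = 1822.5517 rpm, dir flips to −; running = −1822.5517
Stage 2 [58T→62T]: ω = 1822.5517×58/62 = 1704.9677 rpm, dir flips to +; running = +1704.9677

+1704.9677 rpm (same as input, |ω| = 1704.9677 rpm)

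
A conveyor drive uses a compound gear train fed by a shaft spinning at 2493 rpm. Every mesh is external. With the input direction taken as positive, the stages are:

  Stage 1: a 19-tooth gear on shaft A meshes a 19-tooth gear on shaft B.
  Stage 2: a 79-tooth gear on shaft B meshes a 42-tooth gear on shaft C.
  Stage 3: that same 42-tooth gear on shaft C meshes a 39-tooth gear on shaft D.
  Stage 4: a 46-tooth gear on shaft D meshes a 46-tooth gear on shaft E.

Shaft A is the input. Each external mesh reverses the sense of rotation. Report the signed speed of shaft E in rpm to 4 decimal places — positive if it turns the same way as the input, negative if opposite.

+5049.9231 rpm (same as input, |ω| = 5049.9231 rpm)

Stage 1 [19T→19T]: ω = 2493.0000×19/19 = 2493.0000 rpm, dir flips to −; running = −2493.0000
Stage 2 [79T→42T]: ω = 2493.0000×79/42 = 4689.2143 rpm, dir flips to +; running = +4689.2143
Stage 3 [42T→39T]: ω = 4689.2143×42/39 = 5049.9231 rpm, dir flips to −; running = −5049.9231
Stage 4 [46T→46T]: ω = 5049.9231×46/46 = 5049.9231 rpm, dir flips to +; running = +5049.9231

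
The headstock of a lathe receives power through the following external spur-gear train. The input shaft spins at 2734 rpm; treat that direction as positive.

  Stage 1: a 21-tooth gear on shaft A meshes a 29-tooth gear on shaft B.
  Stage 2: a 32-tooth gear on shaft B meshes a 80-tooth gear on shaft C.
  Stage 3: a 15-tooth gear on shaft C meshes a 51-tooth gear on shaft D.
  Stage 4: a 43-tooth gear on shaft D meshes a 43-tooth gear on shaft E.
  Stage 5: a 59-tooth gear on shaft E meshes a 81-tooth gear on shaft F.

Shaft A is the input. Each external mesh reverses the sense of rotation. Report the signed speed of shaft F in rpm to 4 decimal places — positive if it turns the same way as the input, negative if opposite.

-169.6555 rpm (opposite to input, |ω| = 169.6555 rpm)

Stage 1 [21T→29T]: ω = 2734.0000×21/29 = 1979.7931 rpm, dir flips to −; running = −1979.7931
Stage 2 [32T→80T]: ω = 1979.7931×32/80 = 791.9172 rpm, dir flips to +; running = +791.9172
Stage 3 [15T→51T]: ω = 791.9172×15/51 = 232.9168 rpm, dir flips to −; running = −232.9168
Stage 4 [43T→43T]: ω = 232.9168×43/43 = 232.9168 rpm, dir flips to +; running = +232.9168
Stage 5 [59T→81T]: ω = 232.9168×59/81 = 169.6555 rpm, dir flips to −; running = −169.6555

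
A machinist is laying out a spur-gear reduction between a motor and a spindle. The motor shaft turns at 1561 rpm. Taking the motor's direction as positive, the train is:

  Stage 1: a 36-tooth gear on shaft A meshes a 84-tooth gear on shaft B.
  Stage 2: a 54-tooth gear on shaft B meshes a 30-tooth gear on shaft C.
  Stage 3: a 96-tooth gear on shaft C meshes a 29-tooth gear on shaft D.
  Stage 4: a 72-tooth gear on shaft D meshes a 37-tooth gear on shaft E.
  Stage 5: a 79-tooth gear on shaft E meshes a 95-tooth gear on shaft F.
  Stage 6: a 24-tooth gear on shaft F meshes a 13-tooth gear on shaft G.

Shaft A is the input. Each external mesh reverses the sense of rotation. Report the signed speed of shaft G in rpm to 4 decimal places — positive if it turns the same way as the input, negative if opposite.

Stage 1 [36T→84T]: ω = 1561.0000×36/84 = 669.0000 rpm, dir flips to −; running = −669.0000
Stage 2 [54T→30T]: ω = 669.0000×54/30 = 1204.2000 rpm, dir flips to +; running = +1204.2000
Stage 3 [96T→29T]: ω = 1204.2000×96/29 = 3986.3172 rpm, dir flips to −; running = −3986.3172
Stage 4 [72T→37T]: ω = 3986.3172×72/37 = 7757.1579 rpm, dir flips to +; running = +7757.1579
Stage 5 [79T→95T]: ω = 7757.1579×79/95 = 6450.6892 rpm, dir flips to −; running = −6450.6892
Stage 6 [24T→13T]: ω = 6450.6892×24/13 = 11908.9646 rpm, dir flips to +; running = +11908.9646

+11908.9646 rpm (same as input, |ω| = 11908.9646 rpm)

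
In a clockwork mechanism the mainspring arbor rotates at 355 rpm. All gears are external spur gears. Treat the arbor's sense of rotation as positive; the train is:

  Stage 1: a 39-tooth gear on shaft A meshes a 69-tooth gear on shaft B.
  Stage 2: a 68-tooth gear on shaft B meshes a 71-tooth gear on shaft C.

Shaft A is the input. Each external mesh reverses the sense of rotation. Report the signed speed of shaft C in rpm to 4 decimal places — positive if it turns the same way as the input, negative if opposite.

Stage 1 [39T→69T]: ω = 355.0000×39/69 = 200.6522 rpm, dir flips to −; running = −200.6522
Stage 2 [68T→71T]: ω = 200.6522×68/71 = 192.1739 rpm, dir flips to +; running = +192.1739

+192.1739 rpm (same as input, |ω| = 192.1739 rpm)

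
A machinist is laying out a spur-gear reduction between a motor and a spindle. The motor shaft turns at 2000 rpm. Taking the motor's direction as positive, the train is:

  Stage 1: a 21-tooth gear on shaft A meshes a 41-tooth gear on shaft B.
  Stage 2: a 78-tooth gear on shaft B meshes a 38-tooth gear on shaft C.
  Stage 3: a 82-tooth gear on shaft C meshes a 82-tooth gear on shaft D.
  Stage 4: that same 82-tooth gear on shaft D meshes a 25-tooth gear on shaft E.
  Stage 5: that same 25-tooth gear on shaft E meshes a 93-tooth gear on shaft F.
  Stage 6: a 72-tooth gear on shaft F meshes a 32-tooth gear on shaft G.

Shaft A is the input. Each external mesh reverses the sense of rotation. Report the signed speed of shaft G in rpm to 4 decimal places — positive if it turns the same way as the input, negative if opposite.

+4171.4771 rpm (same as input, |ω| = 4171.4771 rpm)

Stage 1 [21T→41T]: ω = 2000.0000×21/41 = 1024.3902 rpm, dir flips to −; running = −1024.3902
Stage 2 [78T→38T]: ω = 1024.3902×78/38 = 2102.6958 rpm, dir flips to +; running = +2102.6958
Stage 3 [82T→82T]: ω = 2102.6958×82/82 = 2102.6958 rpm, dir flips to −; running = −2102.6958
Stage 4 [82T→25T]: ω = 2102.6958×82/25 = 6896.8421 rpm, dir flips to +; running = +6896.8421
Stage 5 [25T→93T]: ω = 6896.8421×25/93 = 1853.9898 rpm, dir flips to −; running = −1853.9898
Stage 6 [72T→32T]: ω = 1853.9898×72/32 = 4171.4771 rpm, dir flips to +; running = +4171.4771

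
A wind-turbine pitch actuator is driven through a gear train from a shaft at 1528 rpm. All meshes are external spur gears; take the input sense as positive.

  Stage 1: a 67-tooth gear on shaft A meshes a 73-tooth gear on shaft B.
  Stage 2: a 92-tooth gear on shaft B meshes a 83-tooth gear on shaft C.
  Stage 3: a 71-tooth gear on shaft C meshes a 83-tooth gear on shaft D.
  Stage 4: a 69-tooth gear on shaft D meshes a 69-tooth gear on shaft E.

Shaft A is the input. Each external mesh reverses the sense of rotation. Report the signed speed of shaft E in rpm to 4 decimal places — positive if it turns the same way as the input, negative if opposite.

+1329.7356 rpm (same as input, |ω| = 1329.7356 rpm)

Stage 1 [67T→73T]: ω = 1528.0000×67/73 = 1402.4110 rpm, dir flips to −; running = −1402.4110
Stage 2 [92T→83T]: ω = 1402.4110×92/83 = 1554.4796 rpm, dir flips to +; running = +1554.4796
Stage 3 [71T→83T]: ω = 1554.4796×71/83 = 1329.7356 rpm, dir flips to −; running = −1329.7356
Stage 4 [69T→69T]: ω = 1329.7356×69/69 = 1329.7356 rpm, dir flips to +; running = +1329.7356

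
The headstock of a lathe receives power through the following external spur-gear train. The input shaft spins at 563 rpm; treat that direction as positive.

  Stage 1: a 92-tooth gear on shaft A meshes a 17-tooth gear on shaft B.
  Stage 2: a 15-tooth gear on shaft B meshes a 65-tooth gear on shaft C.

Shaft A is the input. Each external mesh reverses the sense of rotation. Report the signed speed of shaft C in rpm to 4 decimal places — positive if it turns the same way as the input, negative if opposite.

Stage 1 [92T→17T]: ω = 563.0000×92/17 = 3046.8235 rpm, dir flips to −; running = −3046.8235
Stage 2 [15T→65T]: ω = 3046.8235×15/65 = 703.1131 rpm, dir flips to +; running = +703.1131

+703.1131 rpm (same as input, |ω| = 703.1131 rpm)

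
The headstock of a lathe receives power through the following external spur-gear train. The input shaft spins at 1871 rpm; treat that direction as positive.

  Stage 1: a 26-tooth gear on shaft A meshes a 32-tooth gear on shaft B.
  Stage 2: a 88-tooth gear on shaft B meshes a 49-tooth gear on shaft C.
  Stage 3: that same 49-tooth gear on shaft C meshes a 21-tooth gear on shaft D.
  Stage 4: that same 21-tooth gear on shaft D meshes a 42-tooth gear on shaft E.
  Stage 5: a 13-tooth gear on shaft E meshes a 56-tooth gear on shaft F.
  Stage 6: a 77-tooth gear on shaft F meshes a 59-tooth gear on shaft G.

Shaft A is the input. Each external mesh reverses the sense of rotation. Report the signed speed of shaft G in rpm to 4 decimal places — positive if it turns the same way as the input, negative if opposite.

Stage 1 [26T→32T]: ω = 1871.0000×26/32 = 1520.1875 rpm, dir flips to −; running = −1520.1875
Stage 2 [88T→49T]: ω = 1520.1875×88/49 = 2730.1327 rpm, dir flips to +; running = +2730.1327
Stage 3 [49T→21T]: ω = 2730.1327×49/21 = 6370.3095 rpm, dir flips to −; running = −6370.3095
Stage 4 [21T→42T]: ω = 6370.3095×21/42 = 3185.1548 rpm, dir flips to +; running = +3185.1548
Stage 5 [13T→56T]: ω = 3185.1548×13/56 = 739.4109 rpm, dir flips to −; running = −739.4109
Stage 6 [77T→59T]: ω = 739.4109×77/59 = 964.9939 rpm, dir flips to +; running = +964.9939

+964.9939 rpm (same as input, |ω| = 964.9939 rpm)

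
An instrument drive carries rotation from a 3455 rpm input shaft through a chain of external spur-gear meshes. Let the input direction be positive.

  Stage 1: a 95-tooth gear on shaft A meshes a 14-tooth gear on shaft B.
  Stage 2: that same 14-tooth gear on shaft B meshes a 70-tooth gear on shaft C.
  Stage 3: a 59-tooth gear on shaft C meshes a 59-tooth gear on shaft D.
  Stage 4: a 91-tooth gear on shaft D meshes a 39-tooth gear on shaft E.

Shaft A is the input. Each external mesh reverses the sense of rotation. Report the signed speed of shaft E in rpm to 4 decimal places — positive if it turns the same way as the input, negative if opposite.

Stage 1 [95T→14T]: ω = 3455.0000×95/14 = 23444.6429 rpm, dir flips to −; running = −23444.6429
Stage 2 [14T→70T]: ω = 23444.6429×14/70 = 4688.9286 rpm, dir flips to +; running = +4688.9286
Stage 3 [59T→59T]: ω = 4688.9286×59/59 = 4688.9286 rpm, dir flips to −; running = −4688.9286
Stage 4 [91T→39T]: ω = 4688.9286×91/39 = 10940.8333 rpm, dir flips to +; running = +10940.8333

+10940.8333 rpm (same as input, |ω| = 10940.8333 rpm)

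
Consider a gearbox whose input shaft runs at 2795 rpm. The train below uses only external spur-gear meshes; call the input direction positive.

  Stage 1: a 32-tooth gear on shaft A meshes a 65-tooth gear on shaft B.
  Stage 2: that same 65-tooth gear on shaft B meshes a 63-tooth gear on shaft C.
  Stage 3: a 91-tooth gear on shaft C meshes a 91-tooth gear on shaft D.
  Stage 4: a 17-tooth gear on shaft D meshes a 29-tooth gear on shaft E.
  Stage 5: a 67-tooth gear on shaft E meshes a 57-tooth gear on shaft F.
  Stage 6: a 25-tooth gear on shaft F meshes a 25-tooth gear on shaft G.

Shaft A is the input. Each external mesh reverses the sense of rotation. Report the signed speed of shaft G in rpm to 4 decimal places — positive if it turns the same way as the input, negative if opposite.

+978.2326 rpm (same as input, |ω| = 978.2326 rpm)

Stage 1 [32T→65T]: ω = 2795.0000×32/65 = 1376.0000 rpm, dir flips to −; running = −1376.0000
Stage 2 [65T→63T]: ω = 1376.0000×65/63 = 1419.6825 rpm, dir flips to +; running = +1419.6825
Stage 3 [91T→91T]: ω = 1419.6825×91/91 = 1419.6825 rpm, dir flips to −; running = −1419.6825
Stage 4 [17T→29T]: ω = 1419.6825×17/29 = 832.2277 rpm, dir flips to +; running = +832.2277
Stage 5 [67T→57T]: ω = 832.2277×67/57 = 978.2326 rpm, dir flips to −; running = −978.2326
Stage 6 [25T→25T]: ω = 978.2326×25/25 = 978.2326 rpm, dir flips to +; running = +978.2326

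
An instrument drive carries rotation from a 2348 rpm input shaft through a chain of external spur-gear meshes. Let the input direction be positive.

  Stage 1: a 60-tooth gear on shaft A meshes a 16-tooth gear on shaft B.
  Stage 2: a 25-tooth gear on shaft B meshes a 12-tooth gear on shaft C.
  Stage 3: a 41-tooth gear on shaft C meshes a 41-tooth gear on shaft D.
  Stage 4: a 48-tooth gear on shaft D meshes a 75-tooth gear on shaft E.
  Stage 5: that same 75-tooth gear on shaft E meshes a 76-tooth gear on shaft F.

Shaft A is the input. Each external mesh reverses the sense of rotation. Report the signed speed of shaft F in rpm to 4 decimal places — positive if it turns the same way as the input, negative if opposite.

-11585.5263 rpm (opposite to input, |ω| = 11585.5263 rpm)

Stage 1 [60T→16T]: ω = 2348.0000×60/16 = 8805.0000 rpm, dir flips to −; running = −8805.0000
Stage 2 [25T→12T]: ω = 8805.0000×25/12 = 18343.7500 rpm, dir flips to +; running = +18343.7500
Stage 3 [41T→41T]: ω = 18343.7500×41/41 = 18343.7500 rpm, dir flips to −; running = −18343.7500
Stage 4 [48T→75T]: ω = 18343.7500×48/75 = 11740.0000 rpm, dir flips to +; running = +11740.0000
Stage 5 [75T→76T]: ω = 11740.0000×75/76 = 11585.5263 rpm, dir flips to −; running = −11585.5263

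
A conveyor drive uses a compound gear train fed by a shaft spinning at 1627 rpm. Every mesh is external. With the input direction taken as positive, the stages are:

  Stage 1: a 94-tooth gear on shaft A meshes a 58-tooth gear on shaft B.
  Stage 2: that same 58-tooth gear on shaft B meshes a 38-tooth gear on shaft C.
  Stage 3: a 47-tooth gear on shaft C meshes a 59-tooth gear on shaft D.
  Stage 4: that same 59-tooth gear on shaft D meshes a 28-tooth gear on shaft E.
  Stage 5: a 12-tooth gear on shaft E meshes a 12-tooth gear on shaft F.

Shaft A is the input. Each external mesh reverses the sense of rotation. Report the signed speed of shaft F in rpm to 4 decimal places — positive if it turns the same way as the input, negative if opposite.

-6755.7199 rpm (opposite to input, |ω| = 6755.7199 rpm)

Stage 1 [94T→58T]: ω = 1627.0000×94/58 = 2636.8621 rpm, dir flips to −; running = −2636.8621
Stage 2 [58T→38T]: ω = 2636.8621×58/38 = 4024.6842 rpm, dir flips to +; running = +4024.6842
Stage 3 [47T→59T]: ω = 4024.6842×47/59 = 3206.1044 rpm, dir flips to −; running = −3206.1044
Stage 4 [59T→28T]: ω = 3206.1044×59/28 = 6755.7199 rpm, dir flips to +; running = +6755.7199
Stage 5 [12T→12T]: ω = 6755.7199×12/12 = 6755.7199 rpm, dir flips to −; running = −6755.7199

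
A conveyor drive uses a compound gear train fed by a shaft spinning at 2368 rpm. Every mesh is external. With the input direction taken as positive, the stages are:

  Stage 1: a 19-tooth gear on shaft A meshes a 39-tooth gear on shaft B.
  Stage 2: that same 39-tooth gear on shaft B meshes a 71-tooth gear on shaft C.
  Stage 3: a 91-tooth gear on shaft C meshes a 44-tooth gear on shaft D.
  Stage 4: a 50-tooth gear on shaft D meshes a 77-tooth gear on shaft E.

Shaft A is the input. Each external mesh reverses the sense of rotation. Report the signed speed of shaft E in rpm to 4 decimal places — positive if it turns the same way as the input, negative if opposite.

+851.0301 rpm (same as input, |ω| = 851.0301 rpm)

Stage 1 [19T→39T]: ω = 2368.0000×19/39 = 1153.6410 rpm, dir flips to −; running = −1153.6410
Stage 2 [39T→71T]: ω = 1153.6410×39/71 = 633.6901 rpm, dir flips to +; running = +633.6901
Stage 3 [91T→44T]: ω = 633.6901×91/44 = 1310.5864 rpm, dir flips to −; running = −1310.5864
Stage 4 [50T→77T]: ω = 1310.5864×50/77 = 851.0301 rpm, dir flips to +; running = +851.0301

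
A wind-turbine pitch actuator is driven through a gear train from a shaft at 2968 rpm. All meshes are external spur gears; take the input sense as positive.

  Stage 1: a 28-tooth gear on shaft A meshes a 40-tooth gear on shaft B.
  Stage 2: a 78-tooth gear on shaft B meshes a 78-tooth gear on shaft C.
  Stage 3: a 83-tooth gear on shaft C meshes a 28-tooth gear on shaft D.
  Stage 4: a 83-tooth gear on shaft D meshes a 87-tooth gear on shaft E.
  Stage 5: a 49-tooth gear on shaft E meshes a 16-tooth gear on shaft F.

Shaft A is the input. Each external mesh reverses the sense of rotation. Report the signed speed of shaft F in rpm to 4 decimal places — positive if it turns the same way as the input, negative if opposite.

-17993.5533 rpm (opposite to input, |ω| = 17993.5533 rpm)

Stage 1 [28T→40T]: ω = 2968.0000×28/40 = 2077.6000 rpm, dir flips to −; running = −2077.6000
Stage 2 [78T→78T]: ω = 2077.6000×78/78 = 2077.6000 rpm, dir flips to +; running = +2077.6000
Stage 3 [83T→28T]: ω = 2077.6000×83/28 = 6158.6000 rpm, dir flips to −; running = −6158.6000
Stage 4 [83T→87T]: ω = 6158.6000×83/87 = 5875.4460 rpm, dir flips to +; running = +5875.4460
Stage 5 [49T→16T]: ω = 5875.4460×49/16 = 17993.5533 rpm, dir flips to −; running = −17993.5533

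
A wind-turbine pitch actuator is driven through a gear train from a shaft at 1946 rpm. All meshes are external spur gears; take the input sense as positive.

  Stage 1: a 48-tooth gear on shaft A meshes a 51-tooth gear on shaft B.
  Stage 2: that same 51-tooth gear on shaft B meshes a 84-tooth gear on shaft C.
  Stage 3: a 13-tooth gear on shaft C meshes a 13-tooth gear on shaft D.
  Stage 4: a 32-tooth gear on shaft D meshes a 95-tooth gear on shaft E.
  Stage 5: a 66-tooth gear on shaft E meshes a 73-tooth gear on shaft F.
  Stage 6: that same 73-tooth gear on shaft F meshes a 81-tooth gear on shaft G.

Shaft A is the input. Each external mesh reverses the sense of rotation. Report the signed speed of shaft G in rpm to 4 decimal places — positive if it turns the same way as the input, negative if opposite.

Stage 1 [48T→51T]: ω = 1946.0000×48/51 = 1831.5294 rpm, dir flips to −; running = −1831.5294
Stage 2 [51T→84T]: ω = 1831.5294×51/84 = 1112.0000 rpm, dir flips to +; running = +1112.0000
Stage 3 [13T→13T]: ω = 1112.0000×13/13 = 1112.0000 rpm, dir flips to −; running = −1112.0000
Stage 4 [32T→95T]: ω = 1112.0000×32/95 = 374.5684 rpm, dir flips to +; running = +374.5684
Stage 5 [66T→73T]: ω = 374.5684×66/73 = 338.6509 rpm, dir flips to −; running = −338.6509
Stage 6 [73T→81T]: ω = 338.6509×73/81 = 305.2039 rpm, dir flips to +; running = +305.2039

+305.2039 rpm (same as input, |ω| = 305.2039 rpm)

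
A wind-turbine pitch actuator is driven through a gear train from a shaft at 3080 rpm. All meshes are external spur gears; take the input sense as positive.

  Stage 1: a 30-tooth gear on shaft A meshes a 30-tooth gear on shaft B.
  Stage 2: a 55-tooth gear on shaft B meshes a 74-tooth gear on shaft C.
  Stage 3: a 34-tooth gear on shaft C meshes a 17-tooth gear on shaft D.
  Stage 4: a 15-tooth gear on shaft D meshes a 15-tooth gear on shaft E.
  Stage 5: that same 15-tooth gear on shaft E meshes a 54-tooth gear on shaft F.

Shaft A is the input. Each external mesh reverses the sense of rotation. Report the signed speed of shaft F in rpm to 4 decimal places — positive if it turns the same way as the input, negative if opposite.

Stage 1 [30T→30T]: ω = 3080.0000×30/30 = 3080.0000 rpm, dir flips to −; running = −3080.0000
Stage 2 [55T→74T]: ω = 3080.0000×55/74 = 2289.1892 rpm, dir flips to +; running = +2289.1892
Stage 3 [34T→17T]: ω = 2289.1892×34/17 = 4578.3784 rpm, dir flips to −; running = −4578.3784
Stage 4 [15T→15T]: ω = 4578.3784×15/15 = 4578.3784 rpm, dir flips to +; running = +4578.3784
Stage 5 [15T→54T]: ω = 4578.3784×15/54 = 1271.7718 rpm, dir flips to −; running = −1271.7718

-1271.7718 rpm (opposite to input, |ω| = 1271.7718 rpm)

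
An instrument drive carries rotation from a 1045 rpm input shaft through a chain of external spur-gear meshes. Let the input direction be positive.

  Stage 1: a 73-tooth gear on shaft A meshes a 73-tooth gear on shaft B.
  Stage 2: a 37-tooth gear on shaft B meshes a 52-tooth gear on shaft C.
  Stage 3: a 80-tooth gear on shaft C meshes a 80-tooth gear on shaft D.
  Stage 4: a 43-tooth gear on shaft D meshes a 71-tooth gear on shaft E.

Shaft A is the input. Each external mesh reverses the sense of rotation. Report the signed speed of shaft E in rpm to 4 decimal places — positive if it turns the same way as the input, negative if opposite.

+450.3237 rpm (same as input, |ω| = 450.3237 rpm)

Stage 1 [73T→73T]: ω = 1045.0000×73/73 = 1045.0000 rpm, dir flips to −; running = −1045.0000
Stage 2 [37T→52T]: ω = 1045.0000×37/52 = 743.5577 rpm, dir flips to +; running = +743.5577
Stage 3 [80T→80T]: ω = 743.5577×80/80 = 743.5577 rpm, dir flips to −; running = −743.5577
Stage 4 [43T→71T]: ω = 743.5577×43/71 = 450.3237 rpm, dir flips to +; running = +450.3237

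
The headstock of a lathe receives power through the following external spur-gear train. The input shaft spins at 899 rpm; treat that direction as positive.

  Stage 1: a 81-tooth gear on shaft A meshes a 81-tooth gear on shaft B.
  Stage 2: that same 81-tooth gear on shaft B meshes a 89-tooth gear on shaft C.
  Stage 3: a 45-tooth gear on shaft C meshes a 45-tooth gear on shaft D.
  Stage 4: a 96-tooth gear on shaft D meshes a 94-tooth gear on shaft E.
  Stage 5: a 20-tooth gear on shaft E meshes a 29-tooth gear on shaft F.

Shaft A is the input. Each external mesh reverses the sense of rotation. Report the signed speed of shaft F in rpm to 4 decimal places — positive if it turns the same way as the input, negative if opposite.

-576.2754 rpm (opposite to input, |ω| = 576.2754 rpm)

Stage 1 [81T→81T]: ω = 899.0000×81/81 = 899.0000 rpm, dir flips to −; running = −899.0000
Stage 2 [81T→89T]: ω = 899.0000×81/89 = 818.1910 rpm, dir flips to +; running = +818.1910
Stage 3 [45T→45T]: ω = 818.1910×45/45 = 818.1910 rpm, dir flips to −; running = −818.1910
Stage 4 [96T→94T]: ω = 818.1910×96/94 = 835.5993 rpm, dir flips to +; running = +835.5993
Stage 5 [20T→29T]: ω = 835.5993×20/29 = 576.2754 rpm, dir flips to −; running = −576.2754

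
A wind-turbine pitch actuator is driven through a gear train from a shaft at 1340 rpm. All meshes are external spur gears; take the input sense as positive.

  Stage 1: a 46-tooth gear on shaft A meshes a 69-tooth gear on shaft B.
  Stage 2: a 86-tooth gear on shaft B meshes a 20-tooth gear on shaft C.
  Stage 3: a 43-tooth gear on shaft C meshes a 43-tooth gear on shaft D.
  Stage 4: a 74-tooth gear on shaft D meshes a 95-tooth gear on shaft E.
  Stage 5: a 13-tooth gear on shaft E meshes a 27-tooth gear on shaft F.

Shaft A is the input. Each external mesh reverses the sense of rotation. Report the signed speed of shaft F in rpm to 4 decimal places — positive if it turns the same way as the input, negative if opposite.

-1440.6872 rpm (opposite to input, |ω| = 1440.6872 rpm)

Stage 1 [46T→69T]: ω = 1340.0000×46/69 = 893.3333 rpm, dir flips to −; running = −893.3333
Stage 2 [86T→20T]: ω = 893.3333×86/20 = 3841.3333 rpm, dir flips to +; running = +3841.3333
Stage 3 [43T→43T]: ω = 3841.3333×43/43 = 3841.3333 rpm, dir flips to −; running = −3841.3333
Stage 4 [74T→95T]: ω = 3841.3333×74/95 = 2992.1965 rpm, dir flips to +; running = +2992.1965
Stage 5 [13T→27T]: ω = 2992.1965×13/27 = 1440.6872 rpm, dir flips to −; running = −1440.6872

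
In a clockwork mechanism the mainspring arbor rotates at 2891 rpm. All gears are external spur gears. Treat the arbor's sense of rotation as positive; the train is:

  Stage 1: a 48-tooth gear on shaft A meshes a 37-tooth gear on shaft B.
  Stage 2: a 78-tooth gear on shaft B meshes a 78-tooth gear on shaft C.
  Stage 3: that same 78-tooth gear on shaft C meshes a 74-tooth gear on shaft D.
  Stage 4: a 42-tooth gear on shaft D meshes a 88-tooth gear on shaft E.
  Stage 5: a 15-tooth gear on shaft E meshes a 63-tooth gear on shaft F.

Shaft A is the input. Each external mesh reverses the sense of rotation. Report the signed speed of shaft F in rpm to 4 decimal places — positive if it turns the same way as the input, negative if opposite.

-449.2290 rpm (opposite to input, |ω| = 449.2290 rpm)

Stage 1 [48T→37T]: ω = 2891.0000×48/37 = 3750.4865 rpm, dir flips to −; running = −3750.4865
Stage 2 [78T→78T]: ω = 3750.4865×78/78 = 3750.4865 rpm, dir flips to +; running = +3750.4865
Stage 3 [78T→74T]: ω = 3750.4865×78/74 = 3953.2155 rpm, dir flips to −; running = −3953.2155
Stage 4 [42T→88T]: ω = 3953.2155×42/88 = 1886.7619 rpm, dir flips to +; running = +1886.7619
Stage 5 [15T→63T]: ω = 1886.7619×15/63 = 449.2290 rpm, dir flips to −; running = −449.2290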